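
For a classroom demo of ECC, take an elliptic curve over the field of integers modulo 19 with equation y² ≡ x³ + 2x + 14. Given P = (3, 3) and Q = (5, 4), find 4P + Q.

(18, 7)

First 4P:
Double-and-add on 4 = (100)₂. Start with P = (3, 3) for the leading 1-bit.
double: tangent at (3, 3): λ = (3·3² + 2)/(2·3) ≡ 10/6. 6⁻¹ ≡ 16 (mod 19), so λ ≡ 10·16 ≡ 8.
  x = λ² - 3 - 3 = 64 - 6 ≡ 1; y = λ·(3 - 1) - 3 ≡ 13. → (1, 13)
double: tangent at (1, 13): λ = (3·1² + 2)/(2·13) ≡ 5/7. 7⁻¹ ≡ 11 (mod 19) since 7·11 = 77 ≡ 1, so λ ≡ 5·11 ≡ 17.
  x = λ² - 1 - 1 = 289 - 2 ≡ 2; y = λ·(1 - 2) - 13 ≡ 8. → (2, 8)
4P = (2, 8).
Finally 4P + Q:
(2, 8) + (5, 4). λ = (4 - 8)/(5 - 2) ≡ 15/3 mod 19. 3⁻¹ ≡ 13 (mod 19) since 3·13 = 39 ≡ 1, so λ ≡ 5.
  x = λ² - 2 - 5 = 25 - 7 ≡ 18; y = λ·(2 - 18) - 8 ≡ 7. → (18, 7)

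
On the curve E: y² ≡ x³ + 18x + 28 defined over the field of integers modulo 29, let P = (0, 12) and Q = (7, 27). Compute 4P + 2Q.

First 4P:
Repeated addition: build up to 4P.
2P: tangent at (0, 12): λ = (3·0² + 18)/(2·12) ≡ 18/24. 24⁻¹ ≡ 23 (mod 29) since 24·23 = 552 ≡ 1, so λ ≡ 18·23 ≡ 8.
  x = λ² - 0 - 0 = 64 - 0 ≡ 6; y = λ·(0 - 6) - 12 ≡ 27. → (6, 27)
3P: (6, 27) + (0, 12). λ = (12 - 27)/(0 - 6) ≡ 14/23 mod 29. 23⁻¹ ≡ 24 (mod 29), so λ ≡ 17.
  x = λ² - 6 - 0 = 289 - 6 ≡ 22; y = λ·(6 - 22) - 27 ≡ 20. → (22, 20)
4P: (22, 20) + (0, 12). λ = (12 - 20)/(0 - 22) ≡ 21/7 mod 29. 7⁻¹ ≡ 25 (mod 29) since 7·25 = 175 ≡ 1, so λ ≡ 3.
  x = λ² - 22 - 0 = 9 - 22 ≡ 16; y = λ·(22 - 16) - 20 ≡ 27. → (16, 27)
4P = (16, 27).
Next 2Q:
Repeated addition: build up to 2Q.
2Q: tangent at (7, 27): λ = (3·7² + 18)/(2·27) ≡ 20/25. 25⁻¹ ≡ 7 (mod 29) since 25·7 = 175 ≡ 1, so λ ≡ 20·7 ≡ 24.
  x = λ² - 7 - 7 = 576 - 14 ≡ 11; y = λ·(7 - 11) - 27 ≡ 22. → (11, 22)
2Q = (11, 22).
Finally 4P + 2Q:
(16, 27) + (11, 22). λ = (22 - 27)/(11 - 16) ≡ 24/24 mod 29. 24⁻¹ ≡ 23 (mod 29) since 24·23 = 552 ≡ 1, so λ ≡ 1.
  x = λ² - 16 - 11 = 1 - 27 ≡ 3; y = λ·(16 - 3) - 27 ≡ 15. → (3, 15)

(3, 15)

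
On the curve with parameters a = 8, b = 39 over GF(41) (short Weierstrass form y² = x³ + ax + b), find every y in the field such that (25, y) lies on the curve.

none

x³ + 8x + 39 = 15864 ≡ 38 (mod 41).
38 is a non-residue mod 41; no y exists.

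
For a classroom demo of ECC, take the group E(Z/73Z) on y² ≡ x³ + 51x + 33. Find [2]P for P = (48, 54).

(1, 42)

tangent at (48, 54): λ = (3·48² + 51)/(2·54) ≡ 28/35. 35⁻¹ ≡ 48 (mod 73), so λ ≡ 28·48 ≡ 30.
  x = λ² - 48 - 48 = 900 - 96 ≡ 1; y = λ·(48 - 1) - 54 ≡ 42. → (1, 42)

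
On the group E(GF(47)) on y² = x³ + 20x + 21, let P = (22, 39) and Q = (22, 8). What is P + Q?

The two points share x = 22 and their y-coordinates satisfy 39 + 8 ≡ 0 (mod 47), so they are inverses. Their sum is the point at infinity.

O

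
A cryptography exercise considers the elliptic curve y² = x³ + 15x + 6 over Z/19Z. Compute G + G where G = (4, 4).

tangent at (4, 4): λ = (3·4² + 15)/(2·4) ≡ 6/8. 8⁻¹ ≡ 12 (mod 19), so λ ≡ 6·12 ≡ 15.
  x = λ² - 4 - 4 = 225 - 8 ≡ 8; y = λ·(4 - 8) - 4 ≡ 12. → (8, 12)

(8, 12)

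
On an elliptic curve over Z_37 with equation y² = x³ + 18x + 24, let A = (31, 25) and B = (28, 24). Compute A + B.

(11, 31)

(31, 25) + (28, 24). λ = (24 - 25)/(28 - 31) ≡ 36/34 mod 37. 34⁻¹ ≡ 12 (mod 37), so λ ≡ 25.
  x = λ² - 31 - 28 = 625 - 59 ≡ 11; y = λ·(31 - 11) - 25 ≡ 31. → (11, 31)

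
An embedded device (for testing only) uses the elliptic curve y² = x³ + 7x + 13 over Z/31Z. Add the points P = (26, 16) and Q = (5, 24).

(18, 9)

(26, 16) + (5, 24). λ = (24 - 16)/(5 - 26) ≡ 8/10 mod 31. 10⁻¹ ≡ 28 (mod 31), so λ ≡ 7.
  x = λ² - 26 - 5 = 49 - 31 ≡ 18; y = λ·(26 - 18) - 16 ≡ 9. → (18, 9)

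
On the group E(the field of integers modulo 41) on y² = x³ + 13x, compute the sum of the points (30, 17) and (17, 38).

(33, 32)

(30, 17) + (17, 38). λ = (38 - 17)/(17 - 30) ≡ 21/28 mod 41. 28⁻¹ ≡ 22 (mod 41) since 28·22 = 616 ≡ 1, so λ ≡ 11.
  x = λ² - 30 - 17 = 121 - 47 ≡ 33; y = λ·(30 - 33) - 17 ≡ 32. → (33, 32)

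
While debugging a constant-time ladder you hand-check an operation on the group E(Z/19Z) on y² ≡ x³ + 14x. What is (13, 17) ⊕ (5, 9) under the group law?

(2, 13)

(13, 17) + (5, 9). λ = (9 - 17)/(5 - 13) ≡ 11/11 mod 19. 11⁻¹ ≡ 7 (mod 19) since 11·7 = 77 ≡ 1, so λ ≡ 1.
  x = λ² - 13 - 5 = 1 - 18 ≡ 2; y = λ·(13 - 2) - 17 ≡ 13. → (2, 13)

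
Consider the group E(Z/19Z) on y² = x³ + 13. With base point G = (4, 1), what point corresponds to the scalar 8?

Repeated addition: build up to 8G.
2G: tangent at (4, 1): λ = (3·4² + 0)/(2·1) ≡ 10/2. 2⁻¹ ≡ 10 (mod 19) since 2·10 = 20 ≡ 1, so λ ≡ 10·10 ≡ 5.
  x = λ² - 4 - 4 = 25 - 8 ≡ 17; y = λ·(4 - 17) - 1 ≡ 10. → (17, 10)
3G: (17, 10) + (4, 1). λ = (1 - 10)/(4 - 17) ≡ 10/6 mod 19. 6⁻¹ ≡ 16 (mod 19), so λ ≡ 8.
  x = λ² - 17 - 4 = 64 - 21 ≡ 5; y = λ·(17 - 5) - 10 ≡ 10. → (5, 10)
4G: (5, 10) + (4, 1). λ = (1 - 10)/(4 - 5) ≡ 10/18 mod 19. 18⁻¹ ≡ 18 (mod 19), so λ ≡ 9.
  x = λ² - 5 - 4 = 81 - 9 ≡ 15; y = λ·(5 - 15) - 10 ≡ 14. → (15, 14)
5G: (15, 14) + (4, 1). λ = (1 - 14)/(4 - 15) ≡ 6/8 mod 19. 8⁻¹ ≡ 12 (mod 19) since 8·12 = 96 ≡ 1, so λ ≡ 15.
  x = λ² - 15 - 4 = 225 - 19 ≡ 16; y = λ·(15 - 16) - 14 ≡ 9. → (16, 9)
6G: (16, 9) + (4, 1). λ = (1 - 9)/(4 - 16) ≡ 11/7 mod 19. 7⁻¹ ≡ 11 (mod 19), so λ ≡ 7.
  x = λ² - 16 - 4 = 49 - 20 ≡ 10; y = λ·(16 - 10) - 9 ≡ 14. → (10, 14)
7G: (10, 14) + (4, 1). λ = (1 - 14)/(4 - 10) ≡ 6/13 mod 19. 13⁻¹ ≡ 3 (mod 19), so λ ≡ 18.
  x = λ² - 10 - 4 = 324 - 14 ≡ 6; y = λ·(10 - 6) - 14 ≡ 1. → (6, 1)
8G: (6, 1) + (4, 1). λ = (1 - 1)/(4 - 6) ≡ 0/17 mod 19. 17⁻¹ ≡ 9 (mod 19) since 17·9 = 153 ≡ 1, so λ ≡ 0.
  x = λ² - 6 - 4 = 0 - 10 ≡ 9; y = λ·(6 - 9) - 1 ≡ 18. → (9, 18)

(9, 18)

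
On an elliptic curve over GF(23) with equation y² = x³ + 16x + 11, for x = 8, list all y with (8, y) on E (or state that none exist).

none

x³ + 16x + 11 = 651 ≡ 7 (mod 23).
7 is a non-residue mod 23; no y exists.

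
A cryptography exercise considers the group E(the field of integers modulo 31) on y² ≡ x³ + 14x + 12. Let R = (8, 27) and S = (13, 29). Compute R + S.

(8, 27) + (13, 29). λ = (29 - 27)/(13 - 8) ≡ 2/5 mod 31. 5⁻¹ ≡ 25 (mod 31), so λ ≡ 19.
  x = λ² - 8 - 13 = 361 - 21 ≡ 30; y = λ·(8 - 30) - 27 ≡ 20. → (30, 20)

(30, 20)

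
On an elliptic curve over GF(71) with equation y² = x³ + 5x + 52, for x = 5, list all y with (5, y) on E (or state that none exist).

29, 42

x³ + 5x + 52 = 202 ≡ 60 (mod 71).
Square roots of 60 mod 71: 29 and 42 (since 29² = 841 ≡ 60).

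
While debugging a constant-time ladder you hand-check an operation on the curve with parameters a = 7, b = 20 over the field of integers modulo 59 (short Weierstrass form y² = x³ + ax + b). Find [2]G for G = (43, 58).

tangent at (43, 58): λ = (3·43² + 7)/(2·58) ≡ 8/57. 57⁻¹ ≡ 29 (mod 59), so λ ≡ 8·29 ≡ 55.
  x = λ² - 43 - 43 = 3025 - 86 ≡ 48; y = λ·(43 - 48) - 58 ≡ 21. → (48, 21)

(48, 21)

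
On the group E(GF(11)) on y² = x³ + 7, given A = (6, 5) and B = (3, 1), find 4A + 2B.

First 4A:
Repeated addition: build up to 4A.
2A: tangent at (6, 5): λ = (3·6² + 0)/(2·5) ≡ 9/10. 10⁻¹ ≡ 10 (mod 11), so λ ≡ 9·10 ≡ 2.
  x = λ² - 6 - 6 = 4 - 12 ≡ 3; y = λ·(6 - 3) - 5 ≡ 1. → (3, 1)
3A: (3, 1) + (6, 5). λ = (5 - 1)/(6 - 3) ≡ 4/3 mod 11. 3⁻¹ ≡ 4 (mod 11), so λ ≡ 5.
  x = λ² - 3 - 6 = 25 - 9 ≡ 5; y = λ·(3 - 5) - 1 ≡ 0. → (5, 0)
4A: (5, 0) + (6, 5). λ = (5 - 0)/(6 - 5) ≡ 5/1 mod 11. 1⁻¹ ≡ 1 (mod 11) since 1·1 = 1 ≡ 1, so λ ≡ 5.
  x = λ² - 5 - 6 = 25 - 11 ≡ 3; y = λ·(5 - 3) - 0 ≡ 10. → (3, 10)
4A = (3, 10).
Next 2B:
Repeated addition: build up to 2B.
2B: tangent at (3, 1): λ = (3·3² + 0)/(2·1) ≡ 5/2. 2⁻¹ ≡ 6 (mod 11) since 2·6 = 12 ≡ 1, so λ ≡ 5·6 ≡ 8.
  x = λ² - 3 - 3 = 64 - 6 ≡ 3; y = λ·(3 - 3) - 1 ≡ 10. → (3, 10)
2B = (3, 10).
Finally 4A + 2B:
tangent at (3, 10): λ = (3·3² + 0)/(2·10) ≡ 5/9. 9⁻¹ ≡ 5 (mod 11), so λ ≡ 5·5 ≡ 3.
  x = λ² - 3 - 3 = 9 - 6 ≡ 3; y = λ·(3 - 3) - 10 ≡ 1. → (3, 1)

(3, 1)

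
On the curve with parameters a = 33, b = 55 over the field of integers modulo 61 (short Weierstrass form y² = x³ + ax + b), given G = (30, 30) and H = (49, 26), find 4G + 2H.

First 4G:
Repeated addition: build up to 4G.
2G: tangent at (30, 30): λ = (3·30² + 33)/(2·30) ≡ 49/60. 60⁻¹ ≡ 60 (mod 61) since 60·60 = 3600 ≡ 1, so λ ≡ 49·60 ≡ 12.
  x = λ² - 30 - 30 = 144 - 60 ≡ 23; y = λ·(30 - 23) - 30 ≡ 54. → (23, 54)
3G: (23, 54) + (30, 30). λ = (30 - 54)/(30 - 23) ≡ 37/7 mod 61. 7⁻¹ ≡ 35 (mod 61), so λ ≡ 14.
  x = λ² - 23 - 30 = 196 - 53 ≡ 21; y = λ·(23 - 21) - 54 ≡ 35. → (21, 35)
4G: (21, 35) + (30, 30). λ = (30 - 35)/(30 - 21) ≡ 56/9 mod 61. 9⁻¹ ≡ 34 (mod 61) since 9·34 = 306 ≡ 1, so λ ≡ 13.
  x = λ² - 21 - 30 = 169 - 51 ≡ 57; y = λ·(21 - 57) - 35 ≡ 46. → (57, 46)
4G = (57, 46).
Next 2H:
Repeated addition: build up to 2H.
2H: tangent at (49, 26): λ = (3·49² + 33)/(2·26) ≡ 38/52. 52⁻¹ ≡ 27 (mod 61), so λ ≡ 38·27 ≡ 50.
  x = λ² - 49 - 49 = 2500 - 98 ≡ 23; y = λ·(49 - 23) - 26 ≡ 54. → (23, 54)
2H = (23, 54).
Finally 4G + 2H:
(57, 46) + (23, 54). λ = (54 - 46)/(23 - 57) ≡ 8/27 mod 61. 27⁻¹ ≡ 52 (mod 61), so λ ≡ 50.
  x = λ² - 57 - 23 = 2500 - 80 ≡ 41; y = λ·(57 - 41) - 46 ≡ 22. → (41, 22)

(41, 22)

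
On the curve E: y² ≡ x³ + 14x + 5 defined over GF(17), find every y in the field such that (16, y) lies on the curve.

x³ + 14x + 5 = 4325 ≡ 7 (mod 17).
7 is a non-residue mod 17; no y exists.

none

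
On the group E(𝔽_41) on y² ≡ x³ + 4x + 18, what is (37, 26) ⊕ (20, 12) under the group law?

(0, 31)

(37, 26) + (20, 12). λ = (12 - 26)/(20 - 37) ≡ 27/24 mod 41. 24⁻¹ ≡ 12 (mod 41), so λ ≡ 37.
  x = λ² - 37 - 20 = 1369 - 57 ≡ 0; y = λ·(37 - 0) - 26 ≡ 31. → (0, 31)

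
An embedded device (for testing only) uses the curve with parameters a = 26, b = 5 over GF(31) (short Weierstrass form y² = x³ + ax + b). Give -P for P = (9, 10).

(9, 21)

-(9, 10) = (9, -10 mod 31) = (9, 21).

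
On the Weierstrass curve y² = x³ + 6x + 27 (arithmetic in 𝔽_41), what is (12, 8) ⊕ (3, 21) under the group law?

(21, 5)

(12, 8) + (3, 21). λ = (21 - 8)/(3 - 12) ≡ 13/32 mod 41. 32⁻¹ ≡ 9 (mod 41) since 32·9 = 288 ≡ 1, so λ ≡ 35.
  x = λ² - 12 - 3 = 1225 - 15 ≡ 21; y = λ·(12 - 21) - 8 ≡ 5. → (21, 5)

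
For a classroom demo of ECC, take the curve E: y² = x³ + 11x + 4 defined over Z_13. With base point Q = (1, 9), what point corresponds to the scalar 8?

Repeated addition: build up to 8Q.
2Q: tangent at (1, 9): λ = (3·1² + 11)/(2·9) ≡ 1/5. 5⁻¹ ≡ 8 (mod 13), so λ ≡ 1·8 ≡ 8.
  x = λ² - 1 - 1 = 64 - 2 ≡ 10; y = λ·(1 - 10) - 9 ≡ 10. → (10, 10)
3Q: (10, 10) + (1, 9). λ = (9 - 10)/(1 - 10) ≡ 12/4 mod 13. 4⁻¹ ≡ 10 (mod 13) since 4·10 = 40 ≡ 1, so λ ≡ 3.
  x = λ² - 10 - 1 = 9 - 11 ≡ 11; y = λ·(10 - 11) - 10 ≡ 0. → (11, 0)
4Q: (11, 0) + (1, 9). λ = (9 - 0)/(1 - 11) ≡ 9/3 mod 13. 3⁻¹ ≡ 9 (mod 13), so λ ≡ 3.
  x = λ² - 11 - 1 = 9 - 12 ≡ 10; y = λ·(11 - 10) - 0 ≡ 3. → (10, 3)
5Q: (10, 3) + (1, 9). λ = (9 - 3)/(1 - 10) ≡ 6/4 mod 13. 4⁻¹ ≡ 10 (mod 13) since 4·10 = 40 ≡ 1, so λ ≡ 8.
  x = λ² - 10 - 1 = 64 - 11 ≡ 1; y = λ·(10 - 1) - 3 ≡ 4. → (1, 4)
6Q: (1, 4) + (1, 9): same x and y₁ ≡ -y₂, so the sum is 𝒪.
7Q: 𝒪 + (1, 9) = (1, 9) (identity).
8Q: tangent at (1, 9): λ = (3·1² + 11)/(2·9) ≡ 1/5. 5⁻¹ ≡ 8 (mod 13), so λ ≡ 1·8 ≡ 8.
  x = λ² - 1 - 1 = 64 - 2 ≡ 10; y = λ·(1 - 10) - 9 ≡ 10. → (10, 10)

(10, 10)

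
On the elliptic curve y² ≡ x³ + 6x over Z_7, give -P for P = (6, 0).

-(6, 0) = (6, -0 mod 7) = (6, 0).

(6, 0)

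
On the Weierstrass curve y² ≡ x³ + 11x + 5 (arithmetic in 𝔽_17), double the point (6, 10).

(5, 7)

tangent at (6, 10): λ = (3·6² + 11)/(2·10) ≡ 0/3. 3⁻¹ ≡ 6 (mod 17) since 3·6 = 18 ≡ 1, so λ ≡ 0·6 ≡ 0.
  x = λ² - 6 - 6 = 0 - 12 ≡ 5; y = λ·(6 - 5) - 10 ≡ 7. → (5, 7)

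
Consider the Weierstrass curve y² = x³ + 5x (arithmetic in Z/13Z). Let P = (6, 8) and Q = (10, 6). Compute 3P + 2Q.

First 3P:
Repeated addition: build up to 3P.
2P: tangent at (6, 8): λ = (3·6² + 5)/(2·8) ≡ 9/3. 3⁻¹ ≡ 9 (mod 13), so λ ≡ 9·9 ≡ 3.
  x = λ² - 6 - 6 = 9 - 12 ≡ 10; y = λ·(6 - 10) - 8 ≡ 6. → (10, 6)
3P: (10, 6) + (6, 8). λ = (8 - 6)/(6 - 10) ≡ 2/9 mod 13. 9⁻¹ ≡ 3 (mod 13) since 9·3 = 27 ≡ 1, so λ ≡ 6.
  x = λ² - 10 - 6 = 36 - 16 ≡ 7; y = λ·(10 - 7) - 6 ≡ 12. → (7, 12)
3P = (7, 12).
Next 2Q:
Repeated addition: build up to 2Q.
2Q: tangent at (10, 6): λ = (3·10² + 5)/(2·6) ≡ 6/12. 12⁻¹ ≡ 12 (mod 13), so λ ≡ 6·12 ≡ 7.
  x = λ² - 10 - 10 = 49 - 20 ≡ 3; y = λ·(10 - 3) - 6 ≡ 4. → (3, 4)
2Q = (3, 4).
Finally 3P + 2Q:
(7, 12) + (3, 4). λ = (4 - 12)/(3 - 7) ≡ 5/9 mod 13. 9⁻¹ ≡ 3 (mod 13), so λ ≡ 2.
  x = λ² - 7 - 3 = 4 - 10 ≡ 7; y = λ·(7 - 7) - 12 ≡ 1. → (7, 1)

(7, 1)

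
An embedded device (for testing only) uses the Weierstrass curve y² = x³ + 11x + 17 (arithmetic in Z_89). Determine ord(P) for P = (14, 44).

3

2P: tangent at (14, 44): λ = (3·14² + 11)/(2·44) ≡ 65/88. 88⁻¹ ≡ 88 (mod 89), so λ ≡ 65·88 ≡ 24.
  x = λ² - 14 - 14 = 576 - 28 ≡ 14; y = λ·(14 - 14) - 44 ≡ 45. → (14, 45)
3P: (14, 45) + (14, 44): same x and y₁ ≡ -y₂, so the sum is O.
3P = O, so the order is 3.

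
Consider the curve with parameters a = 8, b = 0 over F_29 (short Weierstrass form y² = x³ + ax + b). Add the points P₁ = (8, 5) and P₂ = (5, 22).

(8, 5) + (5, 22). λ = (22 - 5)/(5 - 8) ≡ 17/26 mod 29. 26⁻¹ ≡ 19 (mod 29) since 26·19 = 494 ≡ 1, so λ ≡ 4.
  x = λ² - 8 - 5 = 16 - 13 ≡ 3; y = λ·(8 - 3) - 5 ≡ 15. → (3, 15)

(3, 15)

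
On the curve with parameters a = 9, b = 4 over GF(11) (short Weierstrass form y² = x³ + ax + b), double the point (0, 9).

tangent at (0, 9): λ = (3·0² + 9)/(2·9) ≡ 9/7. 7⁻¹ ≡ 8 (mod 11) since 7·8 = 56 ≡ 1, so λ ≡ 9·8 ≡ 6.
  x = λ² - 0 - 0 = 36 - 0 ≡ 3; y = λ·(0 - 3) - 9 ≡ 6. → (3, 6)

(3, 6)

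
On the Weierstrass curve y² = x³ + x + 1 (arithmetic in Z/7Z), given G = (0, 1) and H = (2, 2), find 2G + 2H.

First 2G:
Repeated addition: build up to 2G.
2G: tangent at (0, 1): λ = (3·0² + 1)/(2·1) ≡ 1/2. 2⁻¹ ≡ 4 (mod 7), so λ ≡ 1·4 ≡ 4.
  x = λ² - 0 - 0 = 16 - 0 ≡ 2; y = λ·(0 - 2) - 1 ≡ 5. → (2, 5)
2G = (2, 5).
Next 2H:
Repeated addition: build up to 2H.
2H: tangent at (2, 2): λ = (3·2² + 1)/(2·2) ≡ 6/4. 4⁻¹ ≡ 2 (mod 7) since 4·2 = 8 ≡ 1, so λ ≡ 6·2 ≡ 5.
  x = λ² - 2 - 2 = 25 - 4 ≡ 0; y = λ·(2 - 0) - 2 ≡ 1. → (0, 1)
2H = (0, 1).
Finally 2G + 2H:
(2, 5) + (0, 1). λ = (1 - 5)/(0 - 2) ≡ 3/5 mod 7. 5⁻¹ ≡ 3 (mod 7) since 5·3 = 15 ≡ 1, so λ ≡ 2.
  x = λ² - 2 - 0 = 4 - 2 ≡ 2; y = λ·(2 - 2) - 5 ≡ 2. → (2, 2)

(2, 2)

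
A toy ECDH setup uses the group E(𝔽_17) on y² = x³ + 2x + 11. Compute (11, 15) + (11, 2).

O

The two points share x = 11 and their y-coordinates satisfy 15 + 2 ≡ 0 (mod 17), so they are inverses. Their sum is the point at infinity.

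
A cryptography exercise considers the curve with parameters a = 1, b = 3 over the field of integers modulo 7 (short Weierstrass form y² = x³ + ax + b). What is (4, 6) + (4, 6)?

(6, 1)

tangent at (4, 6): λ = (3·4² + 1)/(2·6) ≡ 0/5. 5⁻¹ ≡ 3 (mod 7), so λ ≡ 0·3 ≡ 0.
  x = λ² - 4 - 4 = 0 - 8 ≡ 6; y = λ·(4 - 6) - 6 ≡ 1. → (6, 1)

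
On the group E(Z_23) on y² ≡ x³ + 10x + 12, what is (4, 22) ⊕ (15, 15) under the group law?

(4, 22) + (15, 15). λ = (15 - 22)/(15 - 4) ≡ 16/11 mod 23. 11⁻¹ ≡ 21 (mod 23) since 11·21 = 231 ≡ 1, so λ ≡ 14.
  x = λ² - 4 - 15 = 196 - 19 ≡ 16; y = λ·(4 - 16) - 22 ≡ 17. → (16, 17)

(16, 17)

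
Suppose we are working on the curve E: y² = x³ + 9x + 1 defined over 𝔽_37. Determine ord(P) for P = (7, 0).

2P: (7, 0) + (7, 0): same x and y₁ ≡ -y₂, so the sum is O.
2P = O, so the order is 2.

2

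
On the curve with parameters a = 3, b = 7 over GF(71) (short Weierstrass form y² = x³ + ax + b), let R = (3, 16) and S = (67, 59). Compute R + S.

(3, 16) + (67, 59). λ = (59 - 16)/(67 - 3) ≡ 43/64 mod 71. 64⁻¹ ≡ 10 (mod 71), so λ ≡ 4.
  x = λ² - 3 - 67 = 16 - 70 ≡ 17; y = λ·(3 - 17) - 16 ≡ 70. → (17, 70)

(17, 70)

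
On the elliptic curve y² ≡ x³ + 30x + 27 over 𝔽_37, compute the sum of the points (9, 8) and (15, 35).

(24, 17)

(9, 8) + (15, 35). λ = (35 - 8)/(15 - 9) ≡ 27/6 mod 37. 6⁻¹ ≡ 31 (mod 37) since 6·31 = 186 ≡ 1, so λ ≡ 23.
  x = λ² - 9 - 15 = 529 - 24 ≡ 24; y = λ·(9 - 24) - 8 ≡ 17. → (24, 17)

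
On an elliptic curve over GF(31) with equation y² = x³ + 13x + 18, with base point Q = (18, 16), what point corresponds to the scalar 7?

(21, 29)

Repeated addition: build up to 7Q.
2Q: tangent at (18, 16): λ = (3·18² + 13)/(2·16) ≡ 24/1. 1⁻¹ ≡ 1 (mod 31), so λ ≡ 24·1 ≡ 24.
  x = λ² - 18 - 18 = 576 - 36 ≡ 13; y = λ·(18 - 13) - 16 ≡ 11. → (13, 11)
3Q: (13, 11) + (18, 16). λ = (16 - 11)/(18 - 13) ≡ 5/5 mod 31. 5⁻¹ ≡ 25 (mod 31), so λ ≡ 1.
  x = λ² - 13 - 18 = 1 - 31 ≡ 1; y = λ·(13 - 1) - 11 ≡ 1. → (1, 1)
4Q: (1, 1) + (18, 16). λ = (16 - 1)/(18 - 1) ≡ 15/17 mod 31. 17⁻¹ ≡ 11 (mod 31) since 17·11 = 187 ≡ 1, so λ ≡ 10.
  x = λ² - 1 - 18 = 100 - 19 ≡ 19; y = λ·(1 - 19) - 1 ≡ 5. → (19, 5)
5Q: (19, 5) + (18, 16). λ = (16 - 5)/(18 - 19) ≡ 11/30 mod 31. 30⁻¹ ≡ 30 (mod 31), so λ ≡ 20.
  x = λ² - 19 - 18 = 400 - 37 ≡ 22; y = λ·(19 - 22) - 5 ≡ 28. → (22, 28)
6Q: (22, 28) + (18, 16). λ = (16 - 28)/(18 - 22) ≡ 19/27 mod 31. 27⁻¹ ≡ 23 (mod 31), so λ ≡ 3.
  x = λ² - 22 - 18 = 9 - 40 ≡ 0; y = λ·(22 - 0) - 28 ≡ 7. → (0, 7)
7Q: (0, 7) + (18, 16). λ = (16 - 7)/(18 - 0) ≡ 9/18 mod 31. 18⁻¹ ≡ 19 (mod 31), so λ ≡ 16.
  x = λ² - 0 - 18 = 256 - 18 ≡ 21; y = λ·(0 - 21) - 7 ≡ 29. → (21, 29)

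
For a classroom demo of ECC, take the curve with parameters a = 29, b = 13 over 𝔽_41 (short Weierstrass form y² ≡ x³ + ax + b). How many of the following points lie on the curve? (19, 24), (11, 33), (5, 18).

(19, 24): 24² ≡ 2, rhs ≡ 2 → on.
(11, 33): 33² ≡ 23, rhs ≡ 23 → on.
(5, 18): 18² ≡ 37, rhs ≡ 37 → on.

3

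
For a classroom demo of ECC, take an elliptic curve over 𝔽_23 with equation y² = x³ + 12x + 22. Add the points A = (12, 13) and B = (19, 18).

(12, 13) + (19, 18). λ = (18 - 13)/(19 - 12) ≡ 5/7 mod 23. 7⁻¹ ≡ 10 (mod 23), so λ ≡ 4.
  x = λ² - 12 - 19 = 16 - 31 ≡ 8; y = λ·(12 - 8) - 13 ≡ 3. → (8, 3)

(8, 3)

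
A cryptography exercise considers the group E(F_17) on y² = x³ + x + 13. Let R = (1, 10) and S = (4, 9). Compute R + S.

(1, 10) + (4, 9). λ = (9 - 10)/(4 - 1) ≡ 16/3 mod 17. 3⁻¹ ≡ 6 (mod 17) since 3·6 = 18 ≡ 1, so λ ≡ 11.
  x = λ² - 1 - 4 = 121 - 5 ≡ 14; y = λ·(1 - 14) - 10 ≡ 0. → (14, 0)

(14, 0)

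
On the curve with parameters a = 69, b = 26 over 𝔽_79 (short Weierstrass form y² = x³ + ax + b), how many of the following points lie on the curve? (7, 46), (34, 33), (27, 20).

(7, 46): 46² ≡ 62, rhs ≡ 62 → on.
(34, 33): 33² ≡ 62, rhs ≡ 43 → off.
(27, 20): 20² ≡ 5, rhs ≡ 5 → on.

2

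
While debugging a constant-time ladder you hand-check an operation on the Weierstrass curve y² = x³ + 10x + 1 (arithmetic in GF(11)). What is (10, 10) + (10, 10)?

(3, 5)

tangent at (10, 10): λ = (3·10² + 10)/(2·10) ≡ 2/9. 9⁻¹ ≡ 5 (mod 11) since 9·5 = 45 ≡ 1, so λ ≡ 2·5 ≡ 10.
  x = λ² - 10 - 10 = 100 - 20 ≡ 3; y = λ·(10 - 3) - 10 ≡ 5. → (3, 5)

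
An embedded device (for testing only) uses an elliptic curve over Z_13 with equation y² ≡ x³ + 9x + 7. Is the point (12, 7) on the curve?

yes

y² = 7² ≡ 10; x³ + 9x + 7 = 1843 ≡ 10 (mod 13). 10 = 10.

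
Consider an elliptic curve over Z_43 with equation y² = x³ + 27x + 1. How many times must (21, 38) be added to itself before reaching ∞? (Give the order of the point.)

7

2P: tangent at (21, 38): λ = (3·21² + 27)/(2·38) ≡ 17/33. 33⁻¹ ≡ 30 (mod 43), so λ ≡ 17·30 ≡ 37.
  x = λ² - 21 - 21 = 1369 - 42 ≡ 37; y = λ·(21 - 37) - 38 ≡ 15. → (37, 15)
3P: (37, 15) + (21, 38). λ = (38 - 15)/(21 - 37) ≡ 23/27 mod 43. 27⁻¹ ≡ 8 (mod 43) since 27·8 = 216 ≡ 1, so λ ≡ 12.
  x = λ² - 37 - 21 = 144 - 58 ≡ 0; y = λ·(37 - 0) - 15 ≡ 42. → (0, 42)
4P: (0, 42) + (21, 38). λ = (38 - 42)/(21 - 0) ≡ 39/21 mod 43. 21⁻¹ ≡ 41 (mod 43), so λ ≡ 8.
  x = λ² - 0 - 21 = 64 - 21 ≡ 0; y = λ·(0 - 0) - 42 ≡ 1. → (0, 1)
5P: (0, 1) + (21, 38). λ = (38 - 1)/(21 - 0) ≡ 37/21 mod 43. 21⁻¹ ≡ 41 (mod 43), so λ ≡ 12.
  x = λ² - 0 - 21 = 144 - 21 ≡ 37; y = λ·(0 - 37) - 1 ≡ 28. → (37, 28)
6P: (37, 28) + (21, 38). λ = (38 - 28)/(21 - 37) ≡ 10/27 mod 43. 27⁻¹ ≡ 8 (mod 43), so λ ≡ 37.
  x = λ² - 37 - 21 = 1369 - 58 ≡ 21; y = λ·(37 - 21) - 28 ≡ 5. → (21, 5)
7P: (21, 5) + (21, 38): same x and y₁ ≡ -y₂, so the sum is ∞.
7P = ∞, so the order is 7.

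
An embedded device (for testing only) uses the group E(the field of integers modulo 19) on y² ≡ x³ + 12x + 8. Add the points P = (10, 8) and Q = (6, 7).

(9, 16)

(10, 8) + (6, 7). λ = (7 - 8)/(6 - 10) ≡ 18/15 mod 19. 15⁻¹ ≡ 14 (mod 19), so λ ≡ 5.
  x = λ² - 10 - 6 = 25 - 16 ≡ 9; y = λ·(10 - 9) - 8 ≡ 16. → (9, 16)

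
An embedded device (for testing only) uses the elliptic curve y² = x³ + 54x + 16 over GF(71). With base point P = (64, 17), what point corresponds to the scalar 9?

Repeated addition: build up to 9P.
2P: tangent at (64, 17): λ = (3·64² + 54)/(2·17) ≡ 59/34. 34⁻¹ ≡ 23 (mod 71) since 34·23 = 782 ≡ 1, so λ ≡ 59·23 ≡ 8.
  x = λ² - 64 - 64 = 64 - 128 ≡ 7; y = λ·(64 - 7) - 17 ≡ 13. → (7, 13)
3P: (7, 13) + (64, 17). λ = (17 - 13)/(64 - 7) ≡ 4/57 mod 71. 57⁻¹ ≡ 5 (mod 71), so λ ≡ 20.
  x = λ² - 7 - 64 = 400 - 71 ≡ 45; y = λ·(7 - 45) - 13 ≡ 8. → (45, 8)
4P: (45, 8) + (64, 17). λ = (17 - 8)/(64 - 45) ≡ 9/19 mod 71. 19⁻¹ ≡ 15 (mod 71), so λ ≡ 64.
  x = λ² - 45 - 64 = 4096 - 109 ≡ 11; y = λ·(45 - 11) - 8 ≡ 38. → (11, 38)
5P: (11, 38) + (64, 17). λ = (17 - 38)/(64 - 11) ≡ 50/53 mod 71. 53⁻¹ ≡ 67 (mod 71), so λ ≡ 13.
  x = λ² - 11 - 64 = 169 - 75 ≡ 23; y = λ·(11 - 23) - 38 ≡ 19. → (23, 19)
6P: (23, 19) + (64, 17). λ = (17 - 19)/(64 - 23) ≡ 69/41 mod 71. 41⁻¹ ≡ 26 (mod 71), so λ ≡ 19.
  x = λ² - 23 - 64 = 361 - 87 ≡ 61; y = λ·(23 - 61) - 19 ≡ 40. → (61, 40)
7P: (61, 40) + (64, 17). λ = (17 - 40)/(64 - 61) ≡ 48/3 mod 71. 3⁻¹ ≡ 24 (mod 71) since 3·24 = 72 ≡ 1, so λ ≡ 16.
  x = λ² - 61 - 64 = 256 - 125 ≡ 60; y = λ·(61 - 60) - 40 ≡ 47. → (60, 47)
8P: (60, 47) + (64, 17). λ = (17 - 47)/(64 - 60) ≡ 41/4 mod 71. 4⁻¹ ≡ 18 (mod 71) since 4·18 = 72 ≡ 1, so λ ≡ 28.
  x = λ² - 60 - 64 = 784 - 124 ≡ 21; y = λ·(60 - 21) - 47 ≡ 51. → (21, 51)
9P: (21, 51) + (64, 17). λ = (17 - 51)/(64 - 21) ≡ 37/43 mod 71. 43⁻¹ ≡ 38 (mod 71), so λ ≡ 57.
  x = λ² - 21 - 64 = 3249 - 85 ≡ 40; y = λ·(21 - 40) - 51 ≡ 2. → (40, 2)

(40, 2)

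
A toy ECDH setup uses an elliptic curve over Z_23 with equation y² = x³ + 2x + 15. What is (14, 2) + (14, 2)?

(22, 14)

tangent at (14, 2): λ = (3·14² + 2)/(2·2) ≡ 15/4. 4⁻¹ ≡ 6 (mod 23), so λ ≡ 15·6 ≡ 21.
  x = λ² - 14 - 14 = 441 - 28 ≡ 22; y = λ·(14 - 22) - 2 ≡ 14. → (22, 14)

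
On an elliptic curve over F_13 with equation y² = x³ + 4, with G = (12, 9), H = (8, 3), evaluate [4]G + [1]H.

(4, 9)

First 4G:
Repeated addition: build up to 4G.
2G: tangent at (12, 9): λ = (3·12² + 0)/(2·9) ≡ 3/5. 5⁻¹ ≡ 8 (mod 13), so λ ≡ 3·8 ≡ 11.
  x = λ² - 12 - 12 = 121 - 24 ≡ 6; y = λ·(12 - 6) - 9 ≡ 5. → (6, 5)
3G: (6, 5) + (12, 9). λ = (9 - 5)/(12 - 6) ≡ 4/6 mod 13. 6⁻¹ ≡ 11 (mod 13), so λ ≡ 5.
  x = λ² - 6 - 12 = 25 - 18 ≡ 7; y = λ·(6 - 7) - 5 ≡ 3. → (7, 3)
4G: (7, 3) + (12, 9). λ = (9 - 3)/(12 - 7) ≡ 6/5 mod 13. 5⁻¹ ≡ 8 (mod 13), so λ ≡ 9.
  x = λ² - 7 - 12 = 81 - 19 ≡ 10; y = λ·(7 - 10) - 3 ≡ 9. → (10, 9)
4G = (10, 9).
Finally 4G + H:
(10, 9) + (8, 3). λ = (3 - 9)/(8 - 10) ≡ 7/11 mod 13. 11⁻¹ ≡ 6 (mod 13), so λ ≡ 3.
  x = λ² - 10 - 8 = 9 - 18 ≡ 4; y = λ·(10 - 4) - 9 ≡ 9. → (4, 9)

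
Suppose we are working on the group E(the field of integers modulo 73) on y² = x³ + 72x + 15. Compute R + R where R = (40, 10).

tangent at (40, 10): λ = (3·40² + 72)/(2·10) ≡ 54/20. 20⁻¹ ≡ 11 (mod 73), so λ ≡ 54·11 ≡ 10.
  x = λ² - 40 - 40 = 100 - 80 ≡ 20; y = λ·(40 - 20) - 10 ≡ 44. → (20, 44)

(20, 44)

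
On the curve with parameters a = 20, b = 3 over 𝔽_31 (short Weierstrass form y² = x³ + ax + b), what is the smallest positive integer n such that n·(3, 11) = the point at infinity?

9

2P: tangent at (3, 11): λ = (3·3² + 20)/(2·11) ≡ 16/22. 22⁻¹ ≡ 24 (mod 31) since 22·24 = 528 ≡ 1, so λ ≡ 16·24 ≡ 12.
  x = λ² - 3 - 3 = 144 - 6 ≡ 14; y = λ·(3 - 14) - 11 ≡ 12. → (14, 12)
3P: (14, 12) + (3, 11). λ = (11 - 12)/(3 - 14) ≡ 30/20 mod 31. 20⁻¹ ≡ 14 (mod 31), so λ ≡ 17.
  x = λ² - 14 - 3 = 289 - 17 ≡ 24; y = λ·(14 - 24) - 12 ≡ 4. → (24, 4)
4P: (24, 4) + (3, 11). λ = (11 - 4)/(3 - 24) ≡ 7/10 mod 31. 10⁻¹ ≡ 28 (mod 31) since 10·28 = 280 ≡ 1, so λ ≡ 10.
  x = λ² - 24 - 3 = 100 - 27 ≡ 11; y = λ·(24 - 11) - 4 ≡ 2. → (11, 2)
5P: (11, 2) + (3, 11). λ = (11 - 2)/(3 - 11) ≡ 9/23 mod 31. 23⁻¹ ≡ 27 (mod 31) since 23·27 = 621 ≡ 1, so λ ≡ 26.
  x = λ² - 11 - 3 = 676 - 14 ≡ 11; y = λ·(11 - 11) - 2 ≡ 29. → (11, 29)
6P: (11, 29) + (3, 11). λ = (11 - 29)/(3 - 11) ≡ 13/23 mod 31. 23⁻¹ ≡ 27 (mod 31) since 23·27 = 621 ≡ 1, so λ ≡ 10.
  x = λ² - 11 - 3 = 100 - 14 ≡ 24; y = λ·(11 - 24) - 29 ≡ 27. → (24, 27)
7P: (24, 27) + (3, 11). λ = (11 - 27)/(3 - 24) ≡ 15/10 mod 31. 10⁻¹ ≡ 28 (mod 31) since 10·28 = 280 ≡ 1, so λ ≡ 17.
  x = λ² - 24 - 3 = 289 - 27 ≡ 14; y = λ·(24 - 14) - 27 ≡ 19. → (14, 19)
8P: (14, 19) + (3, 11). λ = (11 - 19)/(3 - 14) ≡ 23/20 mod 31. 20⁻¹ ≡ 14 (mod 31), so λ ≡ 12.
  x = λ² - 14 - 3 = 144 - 17 ≡ 3; y = λ·(14 - 3) - 19 ≡ 20. → (3, 20)
9P: (3, 20) + (3, 11): same x and y₁ ≡ -y₂, so the sum is the point at infinity.
9P = the point at infinity, so the order is 9.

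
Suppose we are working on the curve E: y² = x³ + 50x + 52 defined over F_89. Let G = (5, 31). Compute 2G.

(61, 14)

tangent at (5, 31): λ = (3·5² + 50)/(2·31) ≡ 36/62. 62⁻¹ ≡ 56 (mod 89), so λ ≡ 36·56 ≡ 58.
  x = λ² - 5 - 5 = 3364 - 10 ≡ 61; y = λ·(5 - 61) - 31 ≡ 14. → (61, 14)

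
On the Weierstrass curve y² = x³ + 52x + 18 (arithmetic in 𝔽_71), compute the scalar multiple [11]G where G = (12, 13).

Repeated addition: build up to 11G.
2G: tangent at (12, 13): λ = (3·12² + 52)/(2·13) ≡ 58/26. 26⁻¹ ≡ 41 (mod 71), so λ ≡ 58·41 ≡ 35.
  x = λ² - 12 - 12 = 1225 - 24 ≡ 65; y = λ·(12 - 65) - 13 ≡ 49. → (65, 49)
3G: (65, 49) + (12, 13). λ = (13 - 49)/(12 - 65) ≡ 35/18 mod 71. 18⁻¹ ≡ 4 (mod 71), so λ ≡ 69.
  x = λ² - 65 - 12 = 4761 - 77 ≡ 69; y = λ·(65 - 69) - 49 ≡ 30. → (69, 30)
4G: (69, 30) + (12, 13). λ = (13 - 30)/(12 - 69) ≡ 54/14 mod 71. 14⁻¹ ≡ 66 (mod 71), so λ ≡ 14.
  x = λ² - 69 - 12 = 196 - 81 ≡ 44; y = λ·(69 - 44) - 30 ≡ 36. → (44, 36)
5G: (44, 36) + (12, 13). λ = (13 - 36)/(12 - 44) ≡ 48/39 mod 71. 39⁻¹ ≡ 51 (mod 71), so λ ≡ 34.
  x = λ² - 44 - 12 = 1156 - 56 ≡ 35; y = λ·(44 - 35) - 36 ≡ 57. → (35, 57)
6G: (35, 57) + (12, 13). λ = (13 - 57)/(12 - 35) ≡ 27/48 mod 71. 48⁻¹ ≡ 37 (mod 71) since 48·37 = 1776 ≡ 1, so λ ≡ 5.
  x = λ² - 35 - 12 = 25 - 47 ≡ 49; y = λ·(35 - 49) - 57 ≡ 15. → (49, 15)
7G: (49, 15) + (12, 13). λ = (13 - 15)/(12 - 49) ≡ 69/34 mod 71. 34⁻¹ ≡ 23 (mod 71) since 34·23 = 782 ≡ 1, so λ ≡ 25.
  x = λ² - 49 - 12 = 625 - 61 ≡ 67; y = λ·(49 - 67) - 15 ≡ 32. → (67, 32)
8G: (67, 32) + (12, 13). λ = (13 - 32)/(12 - 67) ≡ 52/16 mod 71. 16⁻¹ ≡ 40 (mod 71) since 16·40 = 640 ≡ 1, so λ ≡ 21.
  x = λ² - 67 - 12 = 441 - 79 ≡ 7; y = λ·(67 - 7) - 32 ≡ 21. → (7, 21)
9G: (7, 21) + (12, 13). λ = (13 - 21)/(12 - 7) ≡ 63/5 mod 71. 5⁻¹ ≡ 57 (mod 71) since 5·57 = 285 ≡ 1, so λ ≡ 41.
  x = λ² - 7 - 12 = 1681 - 19 ≡ 29; y = λ·(7 - 29) - 21 ≡ 0. → (29, 0)
10G: (29, 0) + (12, 13). λ = (13 - 0)/(12 - 29) ≡ 13/54 mod 71. 54⁻¹ ≡ 25 (mod 71), so λ ≡ 41.
  x = λ² - 29 - 12 = 1681 - 41 ≡ 7; y = λ·(29 - 7) - 0 ≡ 50. → (7, 50)
11G: (7, 50) + (12, 13). λ = (13 - 50)/(12 - 7) ≡ 34/5 mod 71. 5⁻¹ ≡ 57 (mod 71) since 5·57 = 285 ≡ 1, so λ ≡ 21.
  x = λ² - 7 - 12 = 441 - 19 ≡ 67; y = λ·(7 - 67) - 50 ≡ 39. → (67, 39)

(67, 39)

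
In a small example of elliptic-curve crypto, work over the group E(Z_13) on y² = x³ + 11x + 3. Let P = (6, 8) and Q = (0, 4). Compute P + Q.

(6, 5)

(6, 8) + (0, 4). λ = (4 - 8)/(0 - 6) ≡ 9/7 mod 13. 7⁻¹ ≡ 2 (mod 13), so λ ≡ 5.
  x = λ² - 6 - 0 = 25 - 6 ≡ 6; y = λ·(6 - 6) - 8 ≡ 5. → (6, 5)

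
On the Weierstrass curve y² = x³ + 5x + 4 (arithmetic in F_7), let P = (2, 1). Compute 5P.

O

Repeated addition: build up to 5P.
2P: tangent at (2, 1): λ = (3·2² + 5)/(2·1) ≡ 3/2. 2⁻¹ ≡ 4 (mod 7) since 2·4 = 8 ≡ 1, so λ ≡ 3·4 ≡ 5.
  x = λ² - 2 - 2 = 25 - 4 ≡ 0; y = λ·(2 - 0) - 1 ≡ 2. → (0, 2)
3P: (0, 2) + (2, 1). λ = (1 - 2)/(2 - 0) ≡ 6/2 mod 7. 2⁻¹ ≡ 4 (mod 7), so λ ≡ 3.
  x = λ² - 0 - 2 = 9 - 2 ≡ 0; y = λ·(0 - 0) - 2 ≡ 5. → (0, 5)
4P: (0, 5) + (2, 1). λ = (1 - 5)/(2 - 0) ≡ 3/2 mod 7. 2⁻¹ ≡ 4 (mod 7), so λ ≡ 5.
  x = λ² - 0 - 2 = 25 - 2 ≡ 2; y = λ·(0 - 2) - 5 ≡ 6. → (2, 6)
5P: (2, 6) + (2, 1): same x and y₁ ≡ -y₂, so the sum is O.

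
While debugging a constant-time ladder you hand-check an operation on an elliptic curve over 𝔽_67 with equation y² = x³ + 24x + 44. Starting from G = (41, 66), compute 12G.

(18, 55)

Double-and-add on 12 = (1100)₂. Start with G = (41, 66) for the leading 1-bit.
double: tangent at (41, 66): λ = (3·41² + 24)/(2·66) ≡ 42/65. 65⁻¹ ≡ 33 (mod 67), so λ ≡ 42·33 ≡ 46.
  x = λ² - 41 - 41 = 2116 - 82 ≡ 24; y = λ·(41 - 24) - 66 ≡ 46. → (24, 46)
add G: (24, 46) + (41, 66). λ = (66 - 46)/(41 - 24) ≡ 20/17 mod 67. 17⁻¹ ≡ 4 (mod 67), so λ ≡ 13.
  x = λ² - 24 - 41 = 169 - 65 ≡ 37; y = λ·(24 - 37) - 46 ≡ 53. → (37, 53)
double: tangent at (37, 53): λ = (3·37² + 24)/(2·53) ≡ 44/39. 39⁻¹ ≡ 55 (mod 67) since 39·55 = 2145 ≡ 1, so λ ≡ 44·55 ≡ 8.
  x = λ² - 37 - 37 = 64 - 74 ≡ 57; y = λ·(37 - 57) - 53 ≡ 55. → (57, 55)
double: tangent at (57, 55): λ = (3·57² + 24)/(2·55) ≡ 56/43. 43⁻¹ ≡ 53 (mod 67), so λ ≡ 56·53 ≡ 20.
  x = λ² - 57 - 57 = 400 - 114 ≡ 18; y = λ·(57 - 18) - 55 ≡ 55. → (18, 55)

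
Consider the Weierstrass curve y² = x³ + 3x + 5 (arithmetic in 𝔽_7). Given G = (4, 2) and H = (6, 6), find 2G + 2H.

(6, 1)

First 2G:
Repeated addition: build up to 2G.
2G: tangent at (4, 2): λ = (3·4² + 3)/(2·2) ≡ 2/4. 4⁻¹ ≡ 2 (mod 7), so λ ≡ 2·2 ≡ 4.
  x = λ² - 4 - 4 = 16 - 8 ≡ 1; y = λ·(4 - 1) - 2 ≡ 3. → (1, 3)
2G = (1, 3).
Next 2H:
Repeated addition: build up to 2H.
2H: tangent at (6, 6): λ = (3·6² + 3)/(2·6) ≡ 6/5. 5⁻¹ ≡ 3 (mod 7), so λ ≡ 6·3 ≡ 4.
  x = λ² - 6 - 6 = 16 - 12 ≡ 4; y = λ·(6 - 4) - 6 ≡ 2. → (4, 2)
2H = (4, 2).
Finally 2G + 2H:
(1, 3) + (4, 2). λ = (2 - 3)/(4 - 1) ≡ 6/3 mod 7. 3⁻¹ ≡ 5 (mod 7) since 3·5 = 15 ≡ 1, so λ ≡ 2.
  x = λ² - 1 - 4 = 4 - 5 ≡ 6; y = λ·(1 - 6) - 3 ≡ 1. → (6, 1)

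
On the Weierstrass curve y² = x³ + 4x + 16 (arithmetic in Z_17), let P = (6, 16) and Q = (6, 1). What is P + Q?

O

The two points share x = 6 and their y-coordinates satisfy 16 + 1 ≡ 0 (mod 17), so they are inverses. Their sum is O.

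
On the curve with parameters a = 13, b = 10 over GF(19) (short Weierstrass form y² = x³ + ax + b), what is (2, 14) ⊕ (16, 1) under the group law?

(7, 11)

(2, 14) + (16, 1). λ = (1 - 14)/(16 - 2) ≡ 6/14 mod 19. 14⁻¹ ≡ 15 (mod 19), so λ ≡ 14.
  x = λ² - 2 - 16 = 196 - 18 ≡ 7; y = λ·(2 - 7) - 14 ≡ 11. → (7, 11)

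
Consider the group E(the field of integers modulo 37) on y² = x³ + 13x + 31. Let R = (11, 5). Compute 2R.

(5, 6)

tangent at (11, 5): λ = (3·11² + 13)/(2·5) ≡ 6/10. 10⁻¹ ≡ 26 (mod 37) since 10·26 = 260 ≡ 1, so λ ≡ 6·26 ≡ 8.
  x = λ² - 11 - 11 = 64 - 22 ≡ 5; y = λ·(11 - 5) - 5 ≡ 6. → (5, 6)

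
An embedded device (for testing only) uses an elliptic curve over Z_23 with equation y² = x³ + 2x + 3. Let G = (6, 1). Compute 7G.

Repeated addition: build up to 7G.
2G: tangent at (6, 1): λ = (3·6² + 2)/(2·1) ≡ 18/2. 2⁻¹ ≡ 12 (mod 23) since 2·12 = 24 ≡ 1, so λ ≡ 18·12 ≡ 9.
  x = λ² - 6 - 6 = 81 - 12 ≡ 0; y = λ·(6 - 0) - 1 ≡ 7. → (0, 7)
3G: (0, 7) + (6, 1). λ = (1 - 7)/(6 - 0) ≡ 17/6 mod 23. 6⁻¹ ≡ 4 (mod 23), so λ ≡ 22.
  x = λ² - 0 - 6 = 484 - 6 ≡ 18; y = λ·(0 - 18) - 7 ≡ 11. → (18, 11)
4G: (18, 11) + (6, 1). λ = (1 - 11)/(6 - 18) ≡ 13/11 mod 23. 11⁻¹ ≡ 21 (mod 23), so λ ≡ 20.
  x = λ² - 18 - 6 = 400 - 24 ≡ 8; y = λ·(18 - 8) - 11 ≡ 5. → (8, 5)
5G: (8, 5) + (6, 1). λ = (1 - 5)/(6 - 8) ≡ 19/21 mod 23. 21⁻¹ ≡ 11 (mod 23) since 21·11 = 231 ≡ 1, so λ ≡ 2.
  x = λ² - 8 - 6 = 4 - 14 ≡ 13; y = λ·(8 - 13) - 5 ≡ 8. → (13, 8)
6G: (13, 8) + (6, 1). λ = (1 - 8)/(6 - 13) ≡ 16/16 mod 23. 16⁻¹ ≡ 13 (mod 23), so λ ≡ 1.
  x = λ² - 13 - 6 = 1 - 19 ≡ 5; y = λ·(13 - 5) - 8 ≡ 0. → (5, 0)
7G: (5, 0) + (6, 1). λ = (1 - 0)/(6 - 5) ≡ 1/1 mod 23. 1⁻¹ ≡ 1 (mod 23), so λ ≡ 1.
  x = λ² - 5 - 6 = 1 - 11 ≡ 13; y = λ·(5 - 13) - 0 ≡ 15. → (13, 15)

(13, 15)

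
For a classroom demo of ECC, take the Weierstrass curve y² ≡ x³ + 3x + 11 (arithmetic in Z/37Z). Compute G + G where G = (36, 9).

(35, 16)

tangent at (36, 9): λ = (3·36² + 3)/(2·9) ≡ 6/18. 18⁻¹ ≡ 35 (mod 37), so λ ≡ 6·35 ≡ 25.
  x = λ² - 36 - 36 = 625 - 72 ≡ 35; y = λ·(36 - 35) - 9 ≡ 16. → (35, 16)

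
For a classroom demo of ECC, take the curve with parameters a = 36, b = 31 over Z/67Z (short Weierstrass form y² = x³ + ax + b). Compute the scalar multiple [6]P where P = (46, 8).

(7, 36)

Repeated addition: build up to 6P.
2P: tangent at (46, 8): λ = (3·46² + 36)/(2·8) ≡ 19/16. 16⁻¹ ≡ 21 (mod 67) since 16·21 = 336 ≡ 1, so λ ≡ 19·21 ≡ 64.
  x = λ² - 46 - 46 = 4096 - 92 ≡ 51; y = λ·(46 - 51) - 8 ≡ 7. → (51, 7)
3P: (51, 7) + (46, 8). λ = (8 - 7)/(46 - 51) ≡ 1/62 mod 67. 62⁻¹ ≡ 40 (mod 67), so λ ≡ 40.
  x = λ² - 51 - 46 = 1600 - 97 ≡ 29; y = λ·(51 - 29) - 7 ≡ 2. → (29, 2)
4P: (29, 2) + (46, 8). λ = (8 - 2)/(46 - 29) ≡ 6/17 mod 67. 17⁻¹ ≡ 4 (mod 67), so λ ≡ 24.
  x = λ² - 29 - 46 = 576 - 75 ≡ 32; y = λ·(29 - 32) - 2 ≡ 60. → (32, 60)
5P: (32, 60) + (46, 8). λ = (8 - 60)/(46 - 32) ≡ 15/14 mod 67. 14⁻¹ ≡ 24 (mod 67) since 14·24 = 336 ≡ 1, so λ ≡ 25.
  x = λ² - 32 - 46 = 625 - 78 ≡ 11; y = λ·(32 - 11) - 60 ≡ 63. → (11, 63)
6P: (11, 63) + (46, 8). λ = (8 - 63)/(46 - 11) ≡ 12/35 mod 67. 35⁻¹ ≡ 23 (mod 67), so λ ≡ 8.
  x = λ² - 11 - 46 = 64 - 57 ≡ 7; y = λ·(11 - 7) - 63 ≡ 36. → (7, 36)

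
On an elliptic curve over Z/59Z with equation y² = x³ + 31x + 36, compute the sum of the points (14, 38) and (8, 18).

(35, 10)

(14, 38) + (8, 18). λ = (18 - 38)/(8 - 14) ≡ 39/53 mod 59. 53⁻¹ ≡ 49 (mod 59), so λ ≡ 23.
  x = λ² - 14 - 8 = 529 - 22 ≡ 35; y = λ·(14 - 35) - 38 ≡ 10. → (35, 10)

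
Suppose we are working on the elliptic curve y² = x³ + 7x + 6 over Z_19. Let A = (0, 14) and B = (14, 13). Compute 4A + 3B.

First 4A:
Repeated addition: build up to 4A.
2A: tangent at (0, 14): λ = (3·0² + 7)/(2·14) ≡ 7/9. 9⁻¹ ≡ 17 (mod 19) since 9·17 = 153 ≡ 1, so λ ≡ 7·17 ≡ 5.
  x = λ² - 0 - 0 = 25 - 0 ≡ 6; y = λ·(0 - 6) - 14 ≡ 13. → (6, 13)
3A: (6, 13) + (0, 14). λ = (14 - 13)/(0 - 6) ≡ 1/13 mod 19. 13⁻¹ ≡ 3 (mod 19) since 13·3 = 39 ≡ 1, so λ ≡ 3.
  x = λ² - 6 - 0 = 9 - 6 ≡ 3; y = λ·(6 - 3) - 13 ≡ 15. → (3, 15)
4A: (3, 15) + (0, 14). λ = (14 - 15)/(0 - 3) ≡ 18/16 mod 19. 16⁻¹ ≡ 6 (mod 19), so λ ≡ 13.
  x = λ² - 3 - 0 = 169 - 3 ≡ 14; y = λ·(3 - 14) - 15 ≡ 13. → (14, 13)
4A = (14, 13).
Next 3B:
Repeated addition: build up to 3B.
2B: tangent at (14, 13): λ = (3·14² + 7)/(2·13) ≡ 6/7. 7⁻¹ ≡ 11 (mod 19) since 7·11 = 77 ≡ 1, so λ ≡ 6·11 ≡ 9.
  x = λ² - 14 - 14 = 81 - 28 ≡ 15; y = λ·(14 - 15) - 13 ≡ 16. → (15, 16)
3B: (15, 16) + (14, 13). λ = (13 - 16)/(14 - 15) ≡ 16/18 mod 19. 18⁻¹ ≡ 18 (mod 19) since 18·18 = 324 ≡ 1, so λ ≡ 3.
  x = λ² - 15 - 14 = 9 - 29 ≡ 18; y = λ·(15 - 18) - 16 ≡ 13. → (18, 13)
3B = (18, 13).
Finally 4A + 3B:
(14, 13) + (18, 13). λ = (13 - 13)/(18 - 14) ≡ 0/4 mod 19. 4⁻¹ ≡ 5 (mod 19), so λ ≡ 0.
  x = λ² - 14 - 18 = 0 - 32 ≡ 6; y = λ·(14 - 6) - 13 ≡ 6. → (6, 6)

(6, 6)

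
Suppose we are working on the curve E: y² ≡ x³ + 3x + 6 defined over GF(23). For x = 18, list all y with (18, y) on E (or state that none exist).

x³ + 3x + 6 = 5892 ≡ 4 (mod 23).
Square roots of 4 mod 23: 2 and 21 (since 2² = 4 ≡ 4).

2, 21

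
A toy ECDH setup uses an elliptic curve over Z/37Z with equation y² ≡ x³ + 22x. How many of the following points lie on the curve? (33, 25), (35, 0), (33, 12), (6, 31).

2

(33, 25): 25² ≡ 33, rhs ≡ 33 → on.
(35, 0): 0² ≡ 0, rhs ≡ 22 → off.
(33, 12): 12² ≡ 33, rhs ≡ 33 → on.
(6, 31): 31² ≡ 36, rhs ≡ 15 → off.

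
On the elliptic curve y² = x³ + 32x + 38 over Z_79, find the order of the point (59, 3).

2P: tangent at (59, 3): λ = (3·59² + 32)/(2·3) ≡ 47/6. 6⁻¹ ≡ 66 (mod 79) since 6·66 = 396 ≡ 1, so λ ≡ 47·66 ≡ 21.
  x = λ² - 59 - 59 = 441 - 118 ≡ 7; y = λ·(59 - 7) - 3 ≡ 62. → (7, 62)
3P: (7, 62) + (59, 3). λ = (3 - 62)/(59 - 7) ≡ 20/52 mod 79. 52⁻¹ ≡ 38 (mod 79), so λ ≡ 49.
  x = λ² - 7 - 59 = 2401 - 66 ≡ 44; y = λ·(7 - 44) - 62 ≡ 21. → (44, 21)
4P: (44, 21) + (59, 3). λ = (3 - 21)/(59 - 44) ≡ 61/15 mod 79. 15⁻¹ ≡ 58 (mod 79), so λ ≡ 62.
  x = λ² - 44 - 59 = 3844 - 103 ≡ 28; y = λ·(44 - 28) - 21 ≡ 23. → (28, 23)
5P: (28, 23) + (59, 3). λ = (3 - 23)/(59 - 28) ≡ 59/31 mod 79. 31⁻¹ ≡ 51 (mod 79), so λ ≡ 7.
  x = λ² - 28 - 59 = 49 - 87 ≡ 41; y = λ·(28 - 41) - 23 ≡ 44. → (41, 44)
6P: (41, 44) + (59, 3). λ = (3 - 44)/(59 - 41) ≡ 38/18 mod 79. 18⁻¹ ≡ 22 (mod 79), so λ ≡ 46.
  x = λ² - 41 - 59 = 2116 - 100 ≡ 41; y = λ·(41 - 41) - 44 ≡ 35. → (41, 35)
7P: (41, 35) + (59, 3). λ = (3 - 35)/(59 - 41) ≡ 47/18 mod 79. 18⁻¹ ≡ 22 (mod 79) since 18·22 = 396 ≡ 1, so λ ≡ 7.
  x = λ² - 41 - 59 = 49 - 100 ≡ 28; y = λ·(41 - 28) - 35 ≡ 56. → (28, 56)
8P: (28, 56) + (59, 3). λ = (3 - 56)/(59 - 28) ≡ 26/31 mod 79. 31⁻¹ ≡ 51 (mod 79), so λ ≡ 62.
  x = λ² - 28 - 59 = 3844 - 87 ≡ 44; y = λ·(28 - 44) - 56 ≡ 58. → (44, 58)
9P: (44, 58) + (59, 3). λ = (3 - 58)/(59 - 44) ≡ 24/15 mod 79. 15⁻¹ ≡ 58 (mod 79), so λ ≡ 49.
  x = λ² - 44 - 59 = 2401 - 103 ≡ 7; y = λ·(44 - 7) - 58 ≡ 17. → (7, 17)
10P: (7, 17) + (59, 3). λ = (3 - 17)/(59 - 7) ≡ 65/52 mod 79. 52⁻¹ ≡ 38 (mod 79), so λ ≡ 21.
  x = λ² - 7 - 59 = 441 - 66 ≡ 59; y = λ·(7 - 59) - 17 ≡ 76. → (59, 76)
11P: (59, 76) + (59, 3): same x and y₁ ≡ -y₂, so the sum is O.
11P = O, so the order is 11.

11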